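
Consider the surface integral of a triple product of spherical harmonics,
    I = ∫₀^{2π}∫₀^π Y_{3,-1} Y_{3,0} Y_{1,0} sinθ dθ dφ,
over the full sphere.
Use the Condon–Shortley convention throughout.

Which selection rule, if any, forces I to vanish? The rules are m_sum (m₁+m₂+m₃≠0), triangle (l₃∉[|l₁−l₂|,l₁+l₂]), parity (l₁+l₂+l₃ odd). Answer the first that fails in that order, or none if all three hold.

Σmᵢ = -1  ✗
l₃∈[|l₁−l₂|,l₁+l₂]=[0,6], have l₃=1
Σlᵢ = 7 ⇒ odd

m_sum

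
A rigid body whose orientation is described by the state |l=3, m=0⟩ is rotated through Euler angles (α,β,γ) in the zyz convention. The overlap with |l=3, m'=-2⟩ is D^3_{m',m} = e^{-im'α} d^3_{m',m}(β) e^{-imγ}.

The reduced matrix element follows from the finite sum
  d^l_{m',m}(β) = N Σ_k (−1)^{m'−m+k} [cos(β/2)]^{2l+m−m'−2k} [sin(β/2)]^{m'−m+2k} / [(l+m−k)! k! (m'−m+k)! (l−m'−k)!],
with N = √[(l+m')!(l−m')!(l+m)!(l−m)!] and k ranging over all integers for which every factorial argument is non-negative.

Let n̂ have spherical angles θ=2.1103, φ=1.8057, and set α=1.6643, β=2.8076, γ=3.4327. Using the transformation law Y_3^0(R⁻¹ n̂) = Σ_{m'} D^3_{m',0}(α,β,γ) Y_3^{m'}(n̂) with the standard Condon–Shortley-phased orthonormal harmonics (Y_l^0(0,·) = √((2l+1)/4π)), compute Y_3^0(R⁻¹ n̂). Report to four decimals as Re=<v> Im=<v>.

Need the full column D^3_{m',0} for m'=−3..3 at α=1.6643, β=2.8076, γ=3.4327.
cos(β/2)=0.166221, sin(β/2)=0.986088
d^3_{-3,0}: single k=3 term ⇒ +0.019693;  D = +0.005452-0.018924i
d^3_{-2,0}: k∈[2..3] ⇒ +0.004066 -0.143086 = -0.139020;  D = +0.136596+0.025847i
d^3_{-1,0}: k∈[1..3] ⇒ +0.000433 -0.045763 +0.536854 = +0.491524;  D = -0.045892+0.489377i
d^3_{0,0}: k∈[0..3] ⇒ +0.000021 -0.006681 +0.235114 -0.919381 = -0.690926;  D = -0.690926+0.000000i
d^3_{1,0}: k∈[0..2] ⇒ -0.000433 +0.045763 -0.536854 = -0.491524;  D = +0.045892+0.489377i
d^3_{2,0}: k∈[0..1] ⇒ +0.004066 -0.143086 = -0.139020;  D = +0.136596-0.025847i
d^3_{3,0}: single k=0 term ⇒ -0.019693;  D = -0.005452-0.018924i
Y_3^{m'}(θ=2.1103,φ=1.8057) and Σ D·Y over m':
  (+0.0055-0.0189i)·(+0.1707+0.2007i)  (+0.1366+0.0258i)·(+0.3446-0.1750i)  (-0.0459+0.4894i)·(-0.0206-0.0862i)  (-0.6909+0.0000i)·(+0.3222+0.0000i)  (+0.0459+0.4894i)·(+0.0206-0.0862i)  (+0.1366-0.0258i)·(+0.3446+0.1750i)  (-0.0055-0.0189i)·(-0.1707+0.2007i)
Y_3^0(R⁻¹ n̂) = -0.023732-0.000000i

Re=-0.0237 Im=0.0000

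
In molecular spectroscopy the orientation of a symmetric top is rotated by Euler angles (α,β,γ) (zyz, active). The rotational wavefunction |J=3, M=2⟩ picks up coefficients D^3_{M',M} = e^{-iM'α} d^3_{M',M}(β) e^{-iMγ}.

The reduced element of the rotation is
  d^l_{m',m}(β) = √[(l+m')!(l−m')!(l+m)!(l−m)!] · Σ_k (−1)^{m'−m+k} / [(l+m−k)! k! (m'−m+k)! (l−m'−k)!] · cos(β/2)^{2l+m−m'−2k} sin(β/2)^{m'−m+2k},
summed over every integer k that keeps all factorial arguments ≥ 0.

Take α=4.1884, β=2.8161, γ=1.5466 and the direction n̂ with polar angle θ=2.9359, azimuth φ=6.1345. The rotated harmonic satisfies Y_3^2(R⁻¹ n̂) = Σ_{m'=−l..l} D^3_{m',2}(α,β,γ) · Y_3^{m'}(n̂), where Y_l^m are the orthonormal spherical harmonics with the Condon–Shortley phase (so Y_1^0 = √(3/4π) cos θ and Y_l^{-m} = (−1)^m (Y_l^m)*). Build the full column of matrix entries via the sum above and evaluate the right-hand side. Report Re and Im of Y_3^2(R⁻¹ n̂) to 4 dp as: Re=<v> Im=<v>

Re=-0.0962 Im=-0.1396

Need the full column D^3_{m',2} for m'=−3..3 at α=4.1884, β=2.8161, γ=1.5466.
cos(β/2)=0.162029, sin(β/2)=0.986786
d^3_{-3,2}: single k=5 term ⇒ +0.371350;  D = -0.370936-0.017529i
d^3_{-2,2}: k∈[4..5] ⇒ +0.124465 -0.923290 = -0.798825;  D = -0.431886+0.672009i
d^3_{-1,2}: k∈[3..4] ⇒ +0.025851 -0.479410 = -0.453559;  D = -0.207671-0.403223i
d^3_{0,2}: k∈[2..3] ⇒ +0.003676 -0.136344 = -0.132668;  D = +0.132513+0.006418i
d^3_{1,2}: k∈[1..2] ⇒ +0.000348 -0.025851 = -0.025502;  D = -0.013813+0.021438i
d^3_{2,2}: k∈[0..1] ⇒ +0.000018 -0.003356 = -0.003338;  D = -0.001525-0.002969i
d^3_{3,2}: single k=0 term ⇒ -0.000270;  D = +0.000270+0.000013i
Y_3^{m'}(θ=2.9359,φ=6.1345) and Σ D·Y over m':
  (-0.3709-0.0175i)·(+0.0032+0.0015i)  (-0.4319+0.6720i)·(-0.0399-0.0122i)  (-0.2077-0.4032i)·(+0.2475+0.0371i)  (+0.1325+0.0064i)·(-0.6544+0.0000i)  (-0.0138+0.0214i)·(-0.2475+0.0371i)  (-0.0015-0.0030i)·(-0.0399+0.0122i)  (+0.0003+0.0000i)·(-0.0032+0.0015i)
Y_3^2(R⁻¹ n̂) = -0.096161-0.139574i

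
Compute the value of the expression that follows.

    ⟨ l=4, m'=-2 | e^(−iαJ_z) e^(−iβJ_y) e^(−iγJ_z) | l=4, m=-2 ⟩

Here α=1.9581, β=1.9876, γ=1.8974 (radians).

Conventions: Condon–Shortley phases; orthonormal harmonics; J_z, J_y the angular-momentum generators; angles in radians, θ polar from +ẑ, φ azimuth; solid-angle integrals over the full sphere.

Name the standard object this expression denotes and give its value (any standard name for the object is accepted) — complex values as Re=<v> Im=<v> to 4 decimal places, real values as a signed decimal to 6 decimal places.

This is a Wigner D-matrix element — the rotation-matrix element ⟨l m'| R(α,β,γ) |l m⟩ in the angular-momentum basis.
D^4_{-2,-2}(1.9581,1.9876,1.8974) = e^{-i·-2·1.9581}·d^4_{-2,-2}(1.9876)·e^{-i·-2·1.8974}. Compute d first:
Half-angle: c=0.545509, s=0.838105. N=√(2·720·2·720)=1440.000000
The bounds max(0,m−m')=0 and min(l+m,l−m')=2 give 3 terms
  k=0: (−1)^0·1440.0000/(1440)·0.5455^8·0.8381^0 = +0.007842
  k=1: (−1)^1·1440.0000/(120)·0.5455^6·0.8381^2 = -0.222121
  k=2: (−1)^2·1440.0000/(96)·0.5455^4·0.8381^4 = +0.655379
d^4_{-2,-2}(1.9876) = +0.007842 -0.222121 +0.655379 = +0.441100
Phases: e^{-i·(-2)·1.9581}=-0.714696-0.699436i, e^{-i·(-2)·1.8974}=-0.794139-0.607737i ⇒ D=+0.062855+0.436599i

Wigner D-matrix element, Re=0.0629 Im=0.4366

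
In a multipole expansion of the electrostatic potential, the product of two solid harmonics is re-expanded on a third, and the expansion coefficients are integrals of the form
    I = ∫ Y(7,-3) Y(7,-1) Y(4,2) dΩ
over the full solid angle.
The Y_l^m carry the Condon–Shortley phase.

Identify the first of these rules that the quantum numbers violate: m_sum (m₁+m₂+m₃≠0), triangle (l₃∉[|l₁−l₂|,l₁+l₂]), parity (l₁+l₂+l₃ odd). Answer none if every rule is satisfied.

m_sum

azimuthal sum: -3 − 1 + 2 = -2  ✗
0 ≤ 4 ≤ 14 (triangle on l)
L = 7 + 7 + 4 = 18 (even)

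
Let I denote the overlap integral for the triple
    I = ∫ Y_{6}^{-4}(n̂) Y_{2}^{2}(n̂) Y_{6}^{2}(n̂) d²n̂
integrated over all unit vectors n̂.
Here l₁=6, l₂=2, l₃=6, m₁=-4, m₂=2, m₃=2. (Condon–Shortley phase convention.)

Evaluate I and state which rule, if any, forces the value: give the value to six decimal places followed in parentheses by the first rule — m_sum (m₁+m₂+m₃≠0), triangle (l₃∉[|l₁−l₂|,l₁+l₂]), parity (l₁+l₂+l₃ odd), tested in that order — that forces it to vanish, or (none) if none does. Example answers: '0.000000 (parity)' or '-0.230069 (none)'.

Rules hold: Σm=0, L=14 even, 4≤6≤8.
N = 13·5·13 = 845
Δ = 2!·10!·2!/15! = 1/90090
Racah Σ t=0..2: t=0:+1/69120 t=1:−1/14400 t=2:+1/69120 = -7/172800
⇒ 3j(6 2 6; 0 0 0)² = 14/715, sgn -1
Racah Σ t=2..2: t=2:+1/322560 = 1/322560
⇒ 3j(6 2 6; -4 2 2)² = 18/1001, sgn +1
4πI² = N·(3j₀)²·(3jₘ)² = 36/121
I = -1·√(0.297521/4π) = -0.15386989
No selection rule forces the value: the integral is nonzero (none).

-0.153870 (none)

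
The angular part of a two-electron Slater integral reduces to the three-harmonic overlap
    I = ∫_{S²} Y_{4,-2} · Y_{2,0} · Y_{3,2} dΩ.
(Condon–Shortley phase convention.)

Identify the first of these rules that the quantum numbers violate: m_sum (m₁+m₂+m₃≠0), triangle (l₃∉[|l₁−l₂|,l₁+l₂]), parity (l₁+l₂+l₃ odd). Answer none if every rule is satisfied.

azimuthal sum: -2 + 0 + 2 = 0  ✓
2 ≤ 3 ≤ 6 (triangle on l)  ✓
L = 4 + 2 + 3 = 9 (odd)  ✗

parity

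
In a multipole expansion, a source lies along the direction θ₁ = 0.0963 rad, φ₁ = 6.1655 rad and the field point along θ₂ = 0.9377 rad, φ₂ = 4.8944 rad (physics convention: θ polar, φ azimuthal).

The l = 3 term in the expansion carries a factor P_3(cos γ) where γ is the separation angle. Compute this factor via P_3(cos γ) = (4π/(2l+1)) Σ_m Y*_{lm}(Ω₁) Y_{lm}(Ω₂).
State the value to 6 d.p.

-0.345225

Summing Y*_{l m}(θ₁,φ₁)·Y_{l m}(θ₂,φ₂) over m ∈ [−3, 3]; prefactor 4π/(2·3+1) = 1.795196:
  term(m=-3) = -0.000063-0.000050i   from Y*(Ω₁)=+0.000348-0.000128i, Y(Ω₂)=-0.113531-0.186834i
  term(m=-2) = -0.003052+0.002085i   from Y*(Ω₁)=+0.009145-0.002193i, Y(Ω₂)=-0.367246+0.139921i
  term(m=-1) = +0.007090+0.022945i   from Y*(Ω₁)=+0.122010-0.014425i, Y(Ω₂)=+0.035381+0.192237i
  term(m=+0) = -0.200255+0.000000i   from Y*(Ω₁)=+0.725724-0.000000i, Y(Ω₂)=-0.275937+0.000000i
  term(m=+1) = +0.007090-0.022945i   from Y*(Ω₁)=-0.122010-0.014425i, Y(Ω₂)=-0.035381+0.192237i
  term(m=+2) = -0.003052-0.002085i   from Y*(Ω₁)=+0.009145+0.002193i, Y(Ω₂)=-0.367246-0.139921i
  term(m=+3) = -0.000063+0.000050i   from Y*(Ω₁)=-0.000348-0.000128i, Y(Ω₂)=+0.113531-0.186834i
Accumulated sum -0.192305-0.000000i; after 4π/(2l+1) scaling, -0.345225-0.000000i ⇒ P_3 = -0.345225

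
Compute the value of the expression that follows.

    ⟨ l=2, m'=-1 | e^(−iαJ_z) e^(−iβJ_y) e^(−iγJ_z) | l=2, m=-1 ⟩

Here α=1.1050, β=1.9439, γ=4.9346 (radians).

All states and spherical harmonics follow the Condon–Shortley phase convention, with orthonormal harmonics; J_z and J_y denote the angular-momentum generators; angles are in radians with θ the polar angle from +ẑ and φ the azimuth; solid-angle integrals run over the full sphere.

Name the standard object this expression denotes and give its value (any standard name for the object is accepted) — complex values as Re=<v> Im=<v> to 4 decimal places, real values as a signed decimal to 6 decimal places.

This is a Wigner D-matrix element — the rotation-matrix element ⟨l m'| R(α,β,γ) |l m⟩ in the angular-momentum basis.
D^2_{-1,-1}(1.1050,1.9439,4.9346) = e^{-i·-1·1.1050}·d^2_{-1,-1}(1.9439)·e^{-i·-1·4.9346}. Compute d first:
Half-angle: c=0.563690, s=0.825986. N=√(1·6·1·6)=6.000000
k: max(0,(-1)−(-1))=0 … min(2+(-1),2−(-1))=1
  k=0: (−1)^0·6.0000/(6)·0.5637^4·0.8260^0 = +0.100963
  k=1: (−1)^1·6.0000/(2)·0.5637^2·0.8260^2 = -0.650351
d^2_{-1,-1}(1.9439) = +0.100963 -0.650351 = -0.549388
Phases: e^{-i·(-1)·1.1050}=+0.449134+0.893464i, e^{-i·(-1)·4.9346}=+0.220387-0.975413i ⇒ D=-0.533170+0.132503i

Wigner D-matrix element, Re=-0.5332 Im=0.1325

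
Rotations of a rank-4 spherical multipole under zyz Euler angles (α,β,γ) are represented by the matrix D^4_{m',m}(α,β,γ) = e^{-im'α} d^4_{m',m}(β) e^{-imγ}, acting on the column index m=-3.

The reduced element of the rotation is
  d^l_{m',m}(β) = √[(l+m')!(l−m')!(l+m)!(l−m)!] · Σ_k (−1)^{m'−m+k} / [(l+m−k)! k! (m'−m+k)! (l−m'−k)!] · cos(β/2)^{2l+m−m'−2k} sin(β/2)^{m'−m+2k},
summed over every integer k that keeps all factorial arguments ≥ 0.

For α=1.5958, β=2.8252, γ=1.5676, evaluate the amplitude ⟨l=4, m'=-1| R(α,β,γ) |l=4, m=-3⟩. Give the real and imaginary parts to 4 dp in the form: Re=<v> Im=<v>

Split into d^4_{-1,-3}(β=2.8252) × two z-phases.
c=cos(2.825200/2)=0.157537, s=sin(2.825200/2)=0.987513; N=√[6·120·1·5040]=1904.940944
The bounds max(0,m−m')=0 and min(l+m,l−m')=1 give 2 terms
  k=0: (−1)^2·1904.9409/(240)·0.1575^6·0.9875^2 = +0.000118
  k=1: (−1)^3·1904.9409/(144)·0.1575^4·0.9875^4 = -0.007749
d^4_{-1,-3}(2.8252) = +0.000118 -0.007749 = -0.007630
Attach z-rotation phases: D = e^{-i(-1)(1.5958)}·(-0.007630)·e^{-i(-3)(1.5676)} = -0.007629-0.000118i

Re=-0.0076 Im=-0.0001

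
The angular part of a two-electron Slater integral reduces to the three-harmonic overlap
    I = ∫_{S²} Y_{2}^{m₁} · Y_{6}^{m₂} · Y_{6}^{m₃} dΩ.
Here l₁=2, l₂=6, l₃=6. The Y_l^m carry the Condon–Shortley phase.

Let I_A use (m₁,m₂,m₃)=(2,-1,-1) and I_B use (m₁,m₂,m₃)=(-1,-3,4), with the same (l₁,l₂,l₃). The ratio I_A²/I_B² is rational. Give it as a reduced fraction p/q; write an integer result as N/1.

l's match ⇒ only the (l;m) 3-j factors differ between A and B.
A: triangle coeff Δ(2,6,6) = 1/90090; Σ_t [0,0]: t=0:+1/57600 = 1/57600; (3j)²=21/715 [(2 6 6; 2 -1 -1)], sign=-1
B: triangle coeff Δ(2,6,6) = 1/90090; Σ_t [1,2]: t=1:−1/161280 t=2:+1/725760 = -1/207360; (3j)²=7/286 [(2 6 6; -1 -3 4)], sign=-1
I_A²/I_B² = (21/715)/(7/286) = 6/5

6/5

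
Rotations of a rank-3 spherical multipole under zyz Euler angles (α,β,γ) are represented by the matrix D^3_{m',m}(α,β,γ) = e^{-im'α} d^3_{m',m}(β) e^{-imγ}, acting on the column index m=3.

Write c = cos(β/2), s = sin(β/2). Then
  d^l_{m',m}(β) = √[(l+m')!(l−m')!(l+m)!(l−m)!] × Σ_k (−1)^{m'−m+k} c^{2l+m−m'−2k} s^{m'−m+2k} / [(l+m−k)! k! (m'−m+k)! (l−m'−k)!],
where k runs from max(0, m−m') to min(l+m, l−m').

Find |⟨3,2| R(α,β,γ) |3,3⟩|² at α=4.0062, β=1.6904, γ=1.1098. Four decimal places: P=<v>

First d^3_{2,3}(β=1.6904), then the phase factors e^{-i(2)α} and e^{-i(3)γ}:
With c≡cos(β/2)=0.663582 and s≡sin(β/2)=0.748104, N=[120·1·720·1]^{1/2}=293.938769
Admissible k: 1..1 (factorial args all ≥0)
  k=1: (−1)^0·293.9388/(120)·0.6636^5·0.7481^1 = +0.235781
d^3_{2,3}(1.6904) = +0.235781
|D^3_{2,3}|² = |d^3_{2,3}(β)|² = (+0.235781)² = 0.055593 (the z-rotation phases have unit modulus)

P=0.0556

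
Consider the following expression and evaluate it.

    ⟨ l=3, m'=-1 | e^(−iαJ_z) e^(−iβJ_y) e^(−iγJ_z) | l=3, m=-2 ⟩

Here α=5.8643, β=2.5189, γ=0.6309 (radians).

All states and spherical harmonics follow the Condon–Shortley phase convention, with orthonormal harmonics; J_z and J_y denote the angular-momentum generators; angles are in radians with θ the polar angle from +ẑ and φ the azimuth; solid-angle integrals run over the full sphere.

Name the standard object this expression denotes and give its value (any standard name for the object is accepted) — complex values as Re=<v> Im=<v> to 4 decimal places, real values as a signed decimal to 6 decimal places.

Wigner D-matrix element, Re=0.0989 Im=0.1110

This is a Wigner D-matrix element — the rotation-matrix element ⟨l m'| R(α,β,γ) |l m⟩ in the angular-momentum basis.
Split into d^3_{-1,-2}(β=2.5189) × two z-phases.
c=cos(2.518900/2)=0.306341, s=sin(2.518900/2)=0.951922; N=√[2·24·1·120]=75.894664
k: max(0,(-2)−(-1))=0 … min(3+(-2),3−(-1))=1
  k=0: (−1)^1·75.8947/(24)·0.3063^5·0.9519^1 = -0.008121
  k=1: (−1)^2·75.8947/(12)·0.3063^3·0.9519^3 = +0.156837
d^3_{-1,-2}(2.5189) = -0.008121 +0.156837 = +0.148715
Phases: e^{-i·(-1)·5.8643}=+0.913543-0.406742i, e^{-i·(-2)·0.6309}=+0.304103+0.952639i ⇒ D=+0.098939+0.111029i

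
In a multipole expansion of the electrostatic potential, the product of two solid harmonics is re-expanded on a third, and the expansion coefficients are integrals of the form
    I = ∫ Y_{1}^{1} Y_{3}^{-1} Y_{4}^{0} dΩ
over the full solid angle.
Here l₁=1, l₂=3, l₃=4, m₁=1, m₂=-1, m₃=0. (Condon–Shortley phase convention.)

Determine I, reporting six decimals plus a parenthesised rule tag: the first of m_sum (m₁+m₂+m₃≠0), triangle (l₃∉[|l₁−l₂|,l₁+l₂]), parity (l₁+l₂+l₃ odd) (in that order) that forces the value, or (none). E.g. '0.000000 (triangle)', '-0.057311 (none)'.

0.150786 (none)

m-sum 0 ✓  L=8 even ✓  2≤4≤4 ✓
Π(2lᵢ+1) = 3×7×9 = 189
triangle coeff Δ(1,3,4) = 1/252
Σ_t [0,0]: t=0:+1/36 = 1/36
(3j)²=4/63 [(1 3 4; 0 0 0)], sign=+1
Σ_t [0,0]: t=0:+1/96 = 1/96
(3j)²=1/42 [(1 3 4; 1 -1 0)], sign=+1
⇒ 4πI² = 2/7
I = (+1)√(2/7/(4π)) = 0.15078601
No selection rule forces the value: the integral is nonzero (none).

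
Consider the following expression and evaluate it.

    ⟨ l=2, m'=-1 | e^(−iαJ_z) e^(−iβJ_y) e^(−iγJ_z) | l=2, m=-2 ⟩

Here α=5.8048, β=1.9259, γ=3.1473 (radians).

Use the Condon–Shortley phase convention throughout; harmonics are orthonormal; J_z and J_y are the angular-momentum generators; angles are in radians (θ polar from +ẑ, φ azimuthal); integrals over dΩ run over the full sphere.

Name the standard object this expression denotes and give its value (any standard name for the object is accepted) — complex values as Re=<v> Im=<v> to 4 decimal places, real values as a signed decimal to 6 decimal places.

Wigner D-matrix element, Re=-0.2731 Im=0.1377

This is a Wigner D-matrix element — the rotation-matrix element ⟨l m'| R(α,β,γ) |l m⟩ in the angular-momentum basis.
Split into d^2_{-1,-2}(β=1.9259) × two z-phases.
Half-angle: c=0.571101, s=0.820880. N=√(1·6·1·24)=12.000000
The bounds max(0,m−m')=0 and min(l+m,l−m')=0 give 1 term
  k=0: (−1)^1·12.0000/(6)·0.5711^3·0.8209^1 = -0.305807
d^2_{-1,-2}(1.9259) = -0.305807
Phases: e^{-i·(-1)·5.8048}=+0.887739-0.460346i, e^{-i·(-2)·3.1473}=+0.999935+0.011414i ⇒ D=-0.273067+0.137669i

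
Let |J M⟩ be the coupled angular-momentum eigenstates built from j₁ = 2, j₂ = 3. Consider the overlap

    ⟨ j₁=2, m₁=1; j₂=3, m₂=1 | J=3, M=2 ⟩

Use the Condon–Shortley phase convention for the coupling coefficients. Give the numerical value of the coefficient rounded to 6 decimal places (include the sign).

−√(1/4) = -0.500000

triangle: 2!·2!·4!/9! = 96/362880
(j±m)!: 3!·1!·4!·2!·5!·1! = 34560
prefactor² = (2J+1)·Δ·N² = 64
  k=0: +1/(0!·2!·1!·4!·1!·0!) = 1/48
  k=1: −1/(1!·1!·0!·3!·2!·1!) = -1/12
Σ = -1/16  ⇒  CG² = 64·(-1/16)² = 1/4
CG = −√(1/4) = -0.500000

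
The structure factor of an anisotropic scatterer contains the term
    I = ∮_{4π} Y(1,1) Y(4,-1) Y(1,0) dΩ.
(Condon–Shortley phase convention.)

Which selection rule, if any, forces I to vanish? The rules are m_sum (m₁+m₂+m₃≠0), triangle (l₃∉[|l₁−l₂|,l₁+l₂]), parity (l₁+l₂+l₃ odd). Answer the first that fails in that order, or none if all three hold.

m₁+m₂+m₃ = 1 − 1 + 0 = 0  ✓
triangle: need |l₁−l₂| ≤ l₃ ≤ l₁+l₂ = [3,5]; l₃=1 is outside  ✗
parity: l₁+l₂+l₃ = 6 is even

triangle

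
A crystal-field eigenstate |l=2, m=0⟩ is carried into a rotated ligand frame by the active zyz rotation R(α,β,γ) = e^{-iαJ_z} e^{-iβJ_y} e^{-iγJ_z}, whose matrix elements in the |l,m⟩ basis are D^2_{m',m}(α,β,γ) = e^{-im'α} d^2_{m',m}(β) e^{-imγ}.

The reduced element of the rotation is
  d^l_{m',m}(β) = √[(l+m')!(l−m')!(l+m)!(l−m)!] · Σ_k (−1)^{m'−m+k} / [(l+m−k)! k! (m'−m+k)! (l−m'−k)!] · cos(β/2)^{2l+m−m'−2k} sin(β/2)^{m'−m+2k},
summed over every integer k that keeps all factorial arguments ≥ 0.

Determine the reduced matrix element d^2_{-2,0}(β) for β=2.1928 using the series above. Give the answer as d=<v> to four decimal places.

d^2_{-2,0}(β=2.1928) via the finite sum:
c=cos(2.192800/2)=0.456802, s=sin(2.192800/2)=0.889569; N=√[1·24·2·2]=9.797959
k: max(0,(0)−(-2))=2 … min(2+(0),2−(-2))=2
  k=2: (−1)^0·9.7980/(4)·0.4568^2·0.8896^2 = +0.404473
d^2_{-2,0}(2.1928) = +0.404473

d=0.4045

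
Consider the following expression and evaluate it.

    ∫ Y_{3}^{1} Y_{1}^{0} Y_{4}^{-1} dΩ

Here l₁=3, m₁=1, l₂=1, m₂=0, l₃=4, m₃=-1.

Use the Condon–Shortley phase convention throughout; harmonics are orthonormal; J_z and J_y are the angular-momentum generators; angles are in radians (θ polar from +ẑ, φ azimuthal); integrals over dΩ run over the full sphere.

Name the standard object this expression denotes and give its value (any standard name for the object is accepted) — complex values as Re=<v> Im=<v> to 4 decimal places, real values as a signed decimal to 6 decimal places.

Gaunt coefficient, -0.238414

This is a Gaunt coefficient — the integral of a triple product of spherical harmonics over the sphere.
Rules hold: Σm=0, L=8 even, 2≤4≤4.
N = 7·3·9 = 189
Δ = 0!·6!·2!/9! = 1/252
Racah Σ t=0..0: t=0:+1/36 = 1/36
⇒ 3j(3 1 4; 0 0 0)² = 4/63, sgn +1
Racah Σ t=0..0: t=0:+1/48 = 1/48
⇒ 3j(3 1 4; 1 0 -1)² = 5/84, sgn -1
4πI² = N·(3j₀)²·(3jₘ)² = 5/7
I = -1·√(0.714286/4π) = -0.23841361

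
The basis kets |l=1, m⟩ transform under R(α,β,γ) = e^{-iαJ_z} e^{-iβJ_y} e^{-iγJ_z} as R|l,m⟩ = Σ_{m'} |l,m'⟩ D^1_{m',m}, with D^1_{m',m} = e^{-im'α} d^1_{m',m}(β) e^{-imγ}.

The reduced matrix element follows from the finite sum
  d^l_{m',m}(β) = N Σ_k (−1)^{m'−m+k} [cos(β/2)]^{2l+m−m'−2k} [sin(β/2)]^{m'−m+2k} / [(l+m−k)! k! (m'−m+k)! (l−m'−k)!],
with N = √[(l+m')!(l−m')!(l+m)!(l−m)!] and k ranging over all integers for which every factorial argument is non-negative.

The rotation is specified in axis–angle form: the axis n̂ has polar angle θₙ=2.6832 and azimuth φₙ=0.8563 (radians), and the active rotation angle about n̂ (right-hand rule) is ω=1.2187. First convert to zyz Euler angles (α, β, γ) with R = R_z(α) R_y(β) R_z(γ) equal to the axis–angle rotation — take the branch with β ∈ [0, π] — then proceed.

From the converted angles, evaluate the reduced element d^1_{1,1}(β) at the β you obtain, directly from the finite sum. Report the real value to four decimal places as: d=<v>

d=0.9359

Axis–angle → zyz. n̂ = (sinθₙcosφₙ, sinθₙsinφₙ, cosθₙ) = (+0.289947, +0.334280, -0.896765), ω = 1.2187.
R = I cosω + sinω [n̂]ₓ + (1−cosω) n̂n̂ᵀ gives
  R = [+0.399943, +0.905248, +0.143429; -0.778252, +0.418073, -0.468549; -0.484117, +0.075769, +0.871717]
β = atan2(√(R₁₃²+R₂₃²), R₃₃) = 0.512102; α = atan2(R₂₃, R₁₃) mod 2π = 5.009444; γ = atan2(R₃₂, −R₃₁) mod 2π = 0.155251
d^1_{1,1}(β=0.5121) via the finite sum:
c=cos(0.512102/2)=0.967398, s=sin(0.512102/2)=0.253262; N=√[2·1·2·1]=2.000000
k: max(0,(1)−(1))=0 … min(1+(1),1−(1))=0
  k=0: (−1)^0·2.0000/(2)·0.9674^2·0.2533^0 = +0.935858
d^1_{1,1}(0.5121) = +0.935858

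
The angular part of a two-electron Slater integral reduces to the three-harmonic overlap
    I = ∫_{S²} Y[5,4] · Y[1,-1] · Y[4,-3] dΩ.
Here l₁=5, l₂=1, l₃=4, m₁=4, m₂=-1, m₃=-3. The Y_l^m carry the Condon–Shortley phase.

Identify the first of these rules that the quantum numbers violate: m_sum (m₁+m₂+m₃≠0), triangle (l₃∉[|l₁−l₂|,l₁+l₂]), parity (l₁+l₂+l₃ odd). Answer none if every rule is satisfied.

azimuthal sum: 4 − 1 − 3 = 0  ✓
4 ≤ 4 ≤ 6 (triangle on l)  ✓
L = 5 + 1 + 4 = 10 (even)  ✓

none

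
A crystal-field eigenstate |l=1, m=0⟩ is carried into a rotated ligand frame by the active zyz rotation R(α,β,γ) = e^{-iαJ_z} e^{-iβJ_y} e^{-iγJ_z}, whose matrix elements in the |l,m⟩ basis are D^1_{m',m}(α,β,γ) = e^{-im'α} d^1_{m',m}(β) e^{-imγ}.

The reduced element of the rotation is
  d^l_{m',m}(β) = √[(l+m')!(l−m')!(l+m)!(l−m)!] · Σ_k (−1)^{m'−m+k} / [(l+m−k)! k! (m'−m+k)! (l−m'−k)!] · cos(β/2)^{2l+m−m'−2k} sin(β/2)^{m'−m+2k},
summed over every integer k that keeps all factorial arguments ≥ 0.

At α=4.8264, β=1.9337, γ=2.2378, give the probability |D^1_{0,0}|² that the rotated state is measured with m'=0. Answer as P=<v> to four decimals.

P=0.1260

First d^1_{0,0}(β=1.9337), then the phase factors e^{-i(0)α} and e^{-i(0)γ}:
Half-angle: c=0.567895, s=0.823101. N=√(1·1·1·1)=1.000000
Admissible k: 0..1 (factorial args all ≥0)
  k=0: (−1)^0·1.0000/(1)·0.5679^2·0.8231^0 = +0.322505
  k=1: (−1)^1·1.0000/(1)·0.5679^0·0.8231^2 = -0.677495
d^1_{0,0}(1.9337) = +0.322505 -0.677495 = -0.354990
|D^1_{0,0}|² = |d^1_{0,0}(β)|² = (-0.354990)² = 0.126018 (the z-rotation phases have unit modulus)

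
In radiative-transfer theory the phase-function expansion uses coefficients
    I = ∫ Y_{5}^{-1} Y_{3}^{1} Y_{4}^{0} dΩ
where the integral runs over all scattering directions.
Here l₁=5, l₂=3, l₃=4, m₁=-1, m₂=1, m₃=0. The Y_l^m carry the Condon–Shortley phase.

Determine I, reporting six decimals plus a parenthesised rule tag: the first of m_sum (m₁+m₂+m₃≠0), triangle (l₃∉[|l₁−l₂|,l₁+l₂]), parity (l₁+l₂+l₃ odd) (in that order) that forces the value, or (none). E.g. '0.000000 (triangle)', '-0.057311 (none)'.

-0.086020 (none)

m-sum 0 ✓  L=12 even ✓  2≤4≤8 ✓
Π(2lᵢ+1) = 11×7×9 = 693
triangle coeff Δ(5,3,4) = 1/180180
Σ_t [1,3]: t=1:−1/576 t=2:+1/144 t=3:−1/576 = 1/288
(3j)²=20/1001 [(5 3 4; 0 0 0)], sign=+1
Σ_t [2,4]: t=2:+1/384 t=3:−1/216 t=4:+1/2304 = -11/6912
(3j)²=11/1638 [(5 3 4; -1 1 0)], sign=-1
⇒ 4πI² = 110/1183
I = (-1)√(110/1183/(4π)) = -0.08601992
No selection rule forces the value: the integral is nonzero (none).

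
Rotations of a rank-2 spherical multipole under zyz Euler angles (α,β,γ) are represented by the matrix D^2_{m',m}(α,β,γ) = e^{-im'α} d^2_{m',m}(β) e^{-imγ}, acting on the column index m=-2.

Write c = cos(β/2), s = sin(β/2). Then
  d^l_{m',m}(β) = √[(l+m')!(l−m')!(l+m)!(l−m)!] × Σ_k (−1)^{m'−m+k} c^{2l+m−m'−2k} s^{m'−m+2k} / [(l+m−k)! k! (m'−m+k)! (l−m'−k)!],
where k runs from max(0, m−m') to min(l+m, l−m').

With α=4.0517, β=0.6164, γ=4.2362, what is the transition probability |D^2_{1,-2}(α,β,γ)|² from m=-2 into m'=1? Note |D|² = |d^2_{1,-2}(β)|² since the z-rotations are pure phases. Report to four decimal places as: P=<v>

P=0.0028

Split into d^2_{1,-2}(β=0.6164) × two z-phases.
Half-angle: c=0.952881, s=0.303344. N=√(6·1·1·24)=12.000000
The bounds max(0,m−m')=0 and min(l+m,l−m')=0 give 1 term
  k=0: (−1)^3·12.0000/(6)·0.9529^1·0.3033^3 = -0.053195
d^2_{1,-2}(0.6164) = -0.053195
|D^2_{1,-2}|² = |d^2_{1,-2}(β)|² = (-0.053195)² = 0.002830 (the z-rotation phases have unit modulus)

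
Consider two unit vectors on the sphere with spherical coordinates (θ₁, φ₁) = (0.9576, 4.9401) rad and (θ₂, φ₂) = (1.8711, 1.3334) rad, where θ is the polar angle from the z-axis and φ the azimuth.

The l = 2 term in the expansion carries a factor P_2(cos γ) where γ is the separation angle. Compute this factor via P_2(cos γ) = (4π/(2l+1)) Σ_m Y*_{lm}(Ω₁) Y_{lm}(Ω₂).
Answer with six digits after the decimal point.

0.631338

Expand P_2 via completeness: Σ_{m} conj(Y_{2,m}) at Ω₁ times Y_{2,m} at Ω₂ —
  m=-2: Y*=-0.23202 - 0.11363j  Y=-0.31349 - 0.16113j  product 0.05442 + 0.07301j
  m=-1: Y*=0.08208 - 0.35421j  Y=-0.05134 + 0.21218j  product 0.07094 + 0.03560j
  m=+0: Y*=-0.00204 + 0.00000j  Y=-0.23260 + 0.00000j  product 0.00047 + 0.00000j
  m=+1: Y*=-0.08208 - 0.35421j  Y=0.05134 + 0.21218j  product 0.07094 - 0.03560j
  m=+2: Y*=-0.23202 + 0.11363j  Y=-0.31349 + 0.16113j  product 0.05442 - 0.07301j
Σ over m = 0.25120 + 0.00000j; ×(4π/5) → 0.63134 + 0.00000j. Real part: 0.631338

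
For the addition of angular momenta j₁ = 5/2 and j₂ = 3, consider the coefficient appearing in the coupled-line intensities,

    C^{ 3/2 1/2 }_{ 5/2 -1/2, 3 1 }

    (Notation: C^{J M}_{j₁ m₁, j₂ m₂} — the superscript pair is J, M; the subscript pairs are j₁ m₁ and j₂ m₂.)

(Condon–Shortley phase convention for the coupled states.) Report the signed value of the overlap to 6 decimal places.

triangle: 4!×1!×2!/8! = 48/40320
(j±m)!: 2!×3!×4!×2!×2!×1! = 1152
prefactor² = (2J+1)×Δ×N² = 192/35
  k=2: +1/(2!×2!×1!×2!×0!×0!) = 1/8
  k=3: −1/(3!×1!×0!×1!×1!×1!) = -1/6
Σ = -1/24  ⇒  CG² = 192/35×(-1/24)² = 1/105
CG = −√(1/105) = -0.097590

-0.097590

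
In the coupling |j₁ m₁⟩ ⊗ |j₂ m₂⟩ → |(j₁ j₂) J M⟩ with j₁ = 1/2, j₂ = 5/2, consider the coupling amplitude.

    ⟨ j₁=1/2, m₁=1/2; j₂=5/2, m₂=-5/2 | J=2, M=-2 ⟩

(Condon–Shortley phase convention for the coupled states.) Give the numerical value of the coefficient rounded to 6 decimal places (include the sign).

triangle: 1!*0!*4!/6! = 24/720
(j±m)!: 1!*0!*0!*5!*0!*4! = 2880
prefactor² = (2J+1)*Δ*N² = 480
  k=0: +1/(0!*1!*0!*0!*0!*4!) = 1/24
Σ = 1/24  ⇒  CG² = 480*(1/24)² = 5/6
CG = +√(5/6) = +0.912871

+0.912871  (= +√(5/6))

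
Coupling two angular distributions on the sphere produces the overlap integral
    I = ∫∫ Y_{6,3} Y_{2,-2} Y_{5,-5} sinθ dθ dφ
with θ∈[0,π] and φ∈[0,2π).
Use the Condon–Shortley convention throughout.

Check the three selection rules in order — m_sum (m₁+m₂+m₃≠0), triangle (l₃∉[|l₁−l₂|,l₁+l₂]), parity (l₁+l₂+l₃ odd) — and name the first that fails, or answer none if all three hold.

azimuthal sum: 3 − 2 − 5 = -4  ✗
4 ≤ 5 ≤ 8 (triangle on l)
L = 6 + 2 + 5 = 13 (odd)

m_sum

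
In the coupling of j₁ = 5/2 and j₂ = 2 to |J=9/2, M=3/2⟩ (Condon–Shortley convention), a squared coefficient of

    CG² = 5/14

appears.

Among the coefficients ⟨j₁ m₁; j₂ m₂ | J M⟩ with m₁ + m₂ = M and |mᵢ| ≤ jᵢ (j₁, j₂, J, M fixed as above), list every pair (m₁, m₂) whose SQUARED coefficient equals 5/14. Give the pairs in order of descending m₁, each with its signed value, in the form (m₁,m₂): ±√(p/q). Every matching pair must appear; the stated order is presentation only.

(3/2,0): +√(5/14)

Admissible pairs with m₁+m₂ = M = 3/2: (-1/2,2), (1/2,1), (3/2,0), (5/2,-1)
  (m₁,m₂)=(5/2,-1): CG² = 1/21, CG = +√(1/21)
  (m₁,m₂)=(3/2,0): CG² = 5/14, CG = +√(5/14)   ← matches the target
  (m₁,m₂)=(1/2,1): CG² = 10/21, CG = +√(10/21)
  (m₁,m₂)=(-1/2,2): CG² = 5/42, CG = +√(5/42)
Pairs with CG² = 5/14: (3/2,0): +√(5/14)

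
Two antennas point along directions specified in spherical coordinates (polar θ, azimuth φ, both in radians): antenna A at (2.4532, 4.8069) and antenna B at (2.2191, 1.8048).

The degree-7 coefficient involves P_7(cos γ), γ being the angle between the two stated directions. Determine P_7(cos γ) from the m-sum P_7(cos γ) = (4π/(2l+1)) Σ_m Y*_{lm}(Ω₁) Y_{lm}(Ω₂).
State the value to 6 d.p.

0.076058

Term-by-term m-sum for l=7 (normalisation 4π/15 = 0.837758):
  m=-7: (-0.012831, 0.016479) × (0.102011, -0.006868) = (-0.001196, 0.001769)  (running Σ = (-0.001196, 0.001769))
  m=-6: (0.080126, 0.051027) × (0.048107, -0.285776) = (0.018437, -0.020443)  (running Σ = (0.017241, -0.018674))
  m=-5: (0.116718, -0.228329) × (-0.406621, -0.172290) = (-0.086799, 0.072734)  (running Σ = (-0.069558, 0.054060))
  m=-4: (-0.407819, -0.161964) × (-0.184591, 0.250645) = (0.115875, -0.072321)  (running Σ = (0.046317, -0.018261))
  m=-3: (-0.115079, 0.394941) × (-0.074303, -0.087856) = (0.043249, -0.019235)  (running Σ = (0.089566, -0.037495))
  m=-2: (0.012452, 0.002382) × (-0.326617, 0.165092) = (-0.004460, 0.001278)  (running Σ = (0.085106, -0.036218))
  m=-1: (-0.036564, 0.385719) × (0.009318, 0.039092) = (-0.015419, 0.002165)  (running Σ = (0.069686, -0.034053))
  m=0: (0.138325, -0.000000) × (-0.351240, 0.000000) = (-0.048585, 0.000000)  (running Σ = (0.021101, -0.034053))
  m=1: (0.036564, 0.385719) × (-0.009318, 0.039092) = (-0.015419, -0.002165)  (running Σ = (0.005682, -0.036218))
  m=2: (0.012452, -0.002382) × (-0.326617, -0.165092) = (-0.004460, -0.001278)  (running Σ = (0.001221, -0.037495))
  m=3: (0.115079, 0.394941) × (0.074303, -0.087856) = (0.043249, 0.019235)  (running Σ = (0.044470, -0.018261))
  m=4: (-0.407819, 0.161964) × (-0.184591, -0.250645) = (0.115875, 0.072321)  (running Σ = (0.160345, 0.054060))
  m=5: (-0.116718, -0.228329) × (0.406621, -0.172290) = (-0.086799, -0.072734)  (running Σ = (0.073546, -0.018674))
  m=6: (0.080126, -0.051027) × (0.048107, 0.285776) = (0.018437, 0.020443)  (running Σ = (0.091983, 0.001769))
  m=7: (0.012831, 0.016479) × (-0.102011, -0.006868) = (-0.001196, -0.001769)  (running Σ = (0.090787, 0.000000))
Accumulated sum (0.090787, 0.000000); after 4π/(2l+1) scaling, (0.076058, 0.000000) ⇒ P_7 = 0.076058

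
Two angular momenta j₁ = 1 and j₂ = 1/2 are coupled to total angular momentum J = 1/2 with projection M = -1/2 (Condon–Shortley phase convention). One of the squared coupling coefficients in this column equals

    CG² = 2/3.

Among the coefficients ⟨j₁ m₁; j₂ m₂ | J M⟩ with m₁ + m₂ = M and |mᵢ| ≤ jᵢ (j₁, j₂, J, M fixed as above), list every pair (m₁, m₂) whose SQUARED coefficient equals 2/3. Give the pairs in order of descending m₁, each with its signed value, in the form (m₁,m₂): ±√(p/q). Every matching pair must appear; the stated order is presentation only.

Admissible pairs with m₁+m₂ = M = -1/2: (-1,1/2), (0,-1/2)
  (m₁,m₂)=(0,-1/2): CG² = 1/3, CG = +√(1/3)
  (m₁,m₂)=(-1,1/2): CG² = 2/3, CG = −√(2/3)   ← matches the target
Pairs with CG² = 2/3: (-1,1/2): −√(2/3)

(-1,1/2): −√(2/3)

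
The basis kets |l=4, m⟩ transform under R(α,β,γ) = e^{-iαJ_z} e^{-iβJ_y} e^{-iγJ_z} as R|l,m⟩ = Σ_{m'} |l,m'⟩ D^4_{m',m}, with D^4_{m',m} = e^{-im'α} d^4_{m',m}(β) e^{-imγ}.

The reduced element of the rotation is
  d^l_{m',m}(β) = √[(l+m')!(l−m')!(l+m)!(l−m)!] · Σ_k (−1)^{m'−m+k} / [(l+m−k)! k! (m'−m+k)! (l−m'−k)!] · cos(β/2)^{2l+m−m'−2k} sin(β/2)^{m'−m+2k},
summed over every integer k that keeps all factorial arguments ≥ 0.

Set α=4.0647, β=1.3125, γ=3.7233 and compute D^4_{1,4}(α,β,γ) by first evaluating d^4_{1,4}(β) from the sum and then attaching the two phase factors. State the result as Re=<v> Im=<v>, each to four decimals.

Re=0.5275 Im=-0.0574

Split into d^4_{1,4}(β=1.3125) × two z-phases.
Half-angle: c=0.792286, s=0.610150. N=√(120·6·40320·1)=5387.986637
The bounds max(0,m−m')=3 and min(l+m,l−m')=3 give 1 term
  k=3: (−1)^0·5387.9866/(720)·0.7923^5·0.6102^3 = +0.530657
d^4_{1,4}(1.3125) = +0.530657
Attach z-rotation phases: D = e^{-i(1)(4.0647)}·(+0.530657)·e^{-i(4)(3.7233)} = +0.527545-0.057381i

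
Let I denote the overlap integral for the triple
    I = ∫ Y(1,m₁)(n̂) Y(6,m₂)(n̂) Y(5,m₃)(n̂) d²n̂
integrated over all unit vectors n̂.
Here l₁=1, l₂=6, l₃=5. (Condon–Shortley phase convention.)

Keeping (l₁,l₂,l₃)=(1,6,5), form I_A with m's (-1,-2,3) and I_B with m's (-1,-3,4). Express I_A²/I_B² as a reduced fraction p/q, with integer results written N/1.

2/1

Same 1,6,5: normalisation and zero-m 3j drop out of the ratio.
A: Δ: 2! 0! 10! / 13! → 1/858; sum: t=2:+1/161280 = 1/161280; 3j²(1 6 5; -1 -2 3) = Δ·Π!·Σ² = 1/143  (sign +1)
B: Δ: 2! 0! 10! / 13! → 1/858; sum: t=2:+1/725760 = 1/725760; 3j²(1 6 5; -1 -3 4) = Δ·Π!·Σ² = 1/286  (sign -1)
I_A²/I_B² = (1/143)/(1/286) = 2/1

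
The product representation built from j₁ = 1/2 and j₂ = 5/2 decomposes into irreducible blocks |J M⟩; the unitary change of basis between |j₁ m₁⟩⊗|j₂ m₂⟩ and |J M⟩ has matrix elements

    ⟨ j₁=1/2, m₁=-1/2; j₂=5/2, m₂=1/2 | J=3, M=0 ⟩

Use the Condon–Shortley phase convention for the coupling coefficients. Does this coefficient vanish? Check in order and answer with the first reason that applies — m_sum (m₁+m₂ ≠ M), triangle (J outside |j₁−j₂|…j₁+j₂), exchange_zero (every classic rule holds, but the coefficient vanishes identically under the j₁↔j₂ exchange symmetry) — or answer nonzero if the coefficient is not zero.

nonzero

m-sum: m₁+m₂ = -1/2+1/2 = 0, M = 0  ✓
triangle: |j₁−j₂| = 2 ≤ J = 3 ≤ j₁+j₂ = 3  ✓
exchange: j₁≠j₂ or m₁≠m₂ — the exchange symmetry imposes no constraint here
value check: CG = +√(1/2) = +0.707107 ≠ 0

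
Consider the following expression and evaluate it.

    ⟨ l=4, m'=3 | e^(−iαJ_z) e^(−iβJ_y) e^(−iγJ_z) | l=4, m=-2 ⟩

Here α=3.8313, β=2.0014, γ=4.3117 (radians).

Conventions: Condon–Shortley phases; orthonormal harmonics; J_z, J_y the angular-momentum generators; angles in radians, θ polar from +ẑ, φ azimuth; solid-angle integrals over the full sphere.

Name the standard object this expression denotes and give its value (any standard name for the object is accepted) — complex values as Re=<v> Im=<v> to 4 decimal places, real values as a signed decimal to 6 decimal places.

Wigner D-matrix element, Re=0.1359 Im=0.0378

This is a Wigner D-matrix element — the rotation-matrix element ⟨l m'| R(α,β,γ) |l m⟩ in the angular-momentum basis.
First d^4_{3,-2}(β=2.0014), then the phase factors e^{-i(3)α} and e^{-i(-2)γ}:
c=cos(2.001400/2)=0.539713, s=sin(2.001400/2)=0.841849; N=√[5040·1·2·720]=2693.993318
k: max(0,(-2)−(3))=0 … min(4+(-2),4−(3))=1
  k=0: (−1)^5·2693.9933/(240)·0.5397^3·0.8418^5 = -0.746183
  k=1: (−1)^6·2693.9933/(720)·0.5397^1·0.8418^7 = +0.605155
d^4_{3,-2}(2.0014) = -0.746183 +0.605155 = -0.141028
Attach z-rotation phases: D = e^{-i(3)(3.8313)}·(-0.141028)·e^{-i(-2)(4.3117)} = +0.135878+0.037765i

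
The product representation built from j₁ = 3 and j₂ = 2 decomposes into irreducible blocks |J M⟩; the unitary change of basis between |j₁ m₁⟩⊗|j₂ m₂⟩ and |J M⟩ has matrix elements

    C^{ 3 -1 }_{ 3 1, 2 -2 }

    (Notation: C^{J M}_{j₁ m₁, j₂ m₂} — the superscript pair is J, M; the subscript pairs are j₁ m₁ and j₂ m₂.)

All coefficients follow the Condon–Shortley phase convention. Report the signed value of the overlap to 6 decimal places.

+0.632456

j₁+j₂−J=2  J+j₁−j₂=4  J−j₁+j₂=2  j₁+j₂+J+1=9
(j₁±m₁, j₂±m₂, J±M) = (4,2,0,4,2,4)
P² = 512/5
sum k=0..0:
  [0] +1/16 = 1/16
S = 1/16
C² = P²·S² = 2/5 ; C = +0.632456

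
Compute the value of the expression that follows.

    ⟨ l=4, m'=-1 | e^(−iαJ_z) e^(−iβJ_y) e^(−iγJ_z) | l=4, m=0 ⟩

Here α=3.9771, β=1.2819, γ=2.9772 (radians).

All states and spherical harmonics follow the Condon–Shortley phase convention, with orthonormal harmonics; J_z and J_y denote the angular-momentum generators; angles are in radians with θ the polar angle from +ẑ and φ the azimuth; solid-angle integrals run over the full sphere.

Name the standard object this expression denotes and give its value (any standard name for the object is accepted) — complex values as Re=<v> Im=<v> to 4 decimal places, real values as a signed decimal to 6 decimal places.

Wigner D-matrix element, Re=0.2490 Im=0.2753

This is a Wigner D-matrix element — the rotation-matrix element ⟨l m'| R(α,β,γ) |l m⟩ in the angular-momentum basis.
First d^4_{-1,0}(β=1.2819), then the phase factors e^{-i(-1)α} and e^{-i(0)γ}:
With c≡cos(β/2)=0.801528 and s≡sin(β/2)=0.597957, N=[6·120·24·24]^{1/2}=643.987578
k: max(0,(0)−(-1))=1 … min(4+(0),4−(-1))=4
  k=1: (−1)^0·643.9876/(144)·0.8015^7·0.5980^1 = +0.568350
  k=2: (−1)^1·643.9876/(24)·0.8015^5·0.5980^3 = -1.897886
  k=3: (−1)^2·643.9876/(24)·0.8015^3·0.5980^5 = +1.056265
  k=4: (−1)^3·643.9876/(144)·0.8015^1·0.5980^7 = -0.097977
d^4_{-1,0}(1.2819) = +0.568350 -1.897886 +1.056265 -0.097977 = -0.371248
Phases: e^{-i·(-1)·3.9771}=-0.670802-0.741637i, e^{-i·(0)·2.9772}=+1.000000+0.000000i ⇒ D=+0.249034+0.275331i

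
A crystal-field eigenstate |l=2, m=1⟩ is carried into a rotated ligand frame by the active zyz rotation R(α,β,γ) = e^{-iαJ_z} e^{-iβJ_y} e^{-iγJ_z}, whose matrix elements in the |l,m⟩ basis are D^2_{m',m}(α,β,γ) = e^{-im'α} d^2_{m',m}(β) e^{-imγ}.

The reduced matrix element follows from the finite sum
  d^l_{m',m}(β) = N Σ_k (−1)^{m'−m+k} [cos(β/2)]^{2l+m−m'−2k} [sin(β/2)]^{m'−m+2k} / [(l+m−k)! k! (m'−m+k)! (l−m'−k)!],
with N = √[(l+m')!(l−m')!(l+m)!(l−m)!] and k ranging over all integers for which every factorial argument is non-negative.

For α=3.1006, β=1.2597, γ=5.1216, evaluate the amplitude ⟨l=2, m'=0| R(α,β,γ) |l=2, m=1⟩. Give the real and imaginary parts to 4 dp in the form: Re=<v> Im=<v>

Split into d^2_{0,1}(β=1.2597) × two z-phases.
With c≡cos(β/2)=0.808116 and s≡sin(β/2)=0.589024, N=[2·2·6·1]^{1/2}=4.898979
k: max(0,(1)−(0))=1 … min(2+(1),2−(0))=2
  k=1: (−1)^0·4.8990/(2)·0.8081^3·0.5890^1 = +0.761429
  k=2: (−1)^1·4.8990/(2)·0.8081^1·0.5890^3 = -0.404527
d^2_{0,1}(1.2597) = +0.761429 -0.404527 = +0.356902
Attach z-rotation phases: D = e^{-i(0)(3.1006)}·(+0.356902)·e^{-i(1)(5.1216)} = +0.142006+0.327434i

Re=0.1420 Im=0.3274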